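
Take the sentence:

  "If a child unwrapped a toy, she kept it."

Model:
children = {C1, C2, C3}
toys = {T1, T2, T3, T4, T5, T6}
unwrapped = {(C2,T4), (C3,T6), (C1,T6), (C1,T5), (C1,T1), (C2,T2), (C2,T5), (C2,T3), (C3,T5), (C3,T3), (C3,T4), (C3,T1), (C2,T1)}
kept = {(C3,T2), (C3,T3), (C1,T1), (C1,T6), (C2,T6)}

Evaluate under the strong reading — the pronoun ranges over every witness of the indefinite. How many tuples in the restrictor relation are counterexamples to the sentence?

"it" takes "a toy" as antecedent — a donkey pronoun bound across the clause boundary.
Strong reading: for every (c,t) with unwrapped(c,t), kept(c,t).
Restrictor pairs: (C1,T1) ✓  (C1,T5) ✗  (C1,T6) ✓  (C2,T1) ✗  (C2,T2) ✗  (C2,T3) ✗  (C2,T4) ✗  (C2,T5) ✗  (C3,T1) ✗  (C3,T3) ✓  (C3,T4) ✗  (C3,T5) ✗  (C3,T6) ✗
Counterexamples (restrictor pairs failing the scope): 10.

10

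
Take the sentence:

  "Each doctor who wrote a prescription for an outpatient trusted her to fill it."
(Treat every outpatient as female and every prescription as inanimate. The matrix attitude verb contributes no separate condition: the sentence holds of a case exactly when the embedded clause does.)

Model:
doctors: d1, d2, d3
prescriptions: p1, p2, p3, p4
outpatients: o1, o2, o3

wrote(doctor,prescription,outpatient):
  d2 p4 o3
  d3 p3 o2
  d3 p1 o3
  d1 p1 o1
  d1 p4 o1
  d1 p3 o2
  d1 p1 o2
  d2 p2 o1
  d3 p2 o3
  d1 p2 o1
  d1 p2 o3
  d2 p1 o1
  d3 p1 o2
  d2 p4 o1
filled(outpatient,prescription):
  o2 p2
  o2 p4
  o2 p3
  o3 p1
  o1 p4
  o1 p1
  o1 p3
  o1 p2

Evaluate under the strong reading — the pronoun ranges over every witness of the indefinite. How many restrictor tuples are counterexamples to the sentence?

"her" takes "an outpatient" as antecedent and "it" takes "a prescription"; both are donkey pronouns co-varying with the restrictor.
Strong reading: for every (d,p,o) with wrote(d,p,o), filled(o,p).
Restrictor triples: (d1,p1,o1)→filled(o1,p1) ✓  (d1,p1,o2)→filled(o2,p1) ✗  (d1,p2,o1)→filled(o1,p2) ✓  (d1,p2,o3)→filled(o3,p2) ✗  (d1,p3,o2)→filled(o2,p3) ✓  (d1,p4,o1)→filled(o1,p4) ✓  (d2,p1,o1)→filled(o1,p1) ✓  (d2,p2,o1)→filled(o1,p2) ✓  (d2,p4,o1)→filled(o1,p4) ✓  (d2,p4,o3)→filled(o3,p4) ✗  (d3,p1,o2)→filled(o2,p1) ✗  (d3,p1,o3)→filled(o3,p1) ✓  (d3,p2,o3)→filled(o3,p2) ✗  (d3,p3,o2)→filled(o2,p3) ✓
Counterexamples (restrictor triples failing the scope): 5.

5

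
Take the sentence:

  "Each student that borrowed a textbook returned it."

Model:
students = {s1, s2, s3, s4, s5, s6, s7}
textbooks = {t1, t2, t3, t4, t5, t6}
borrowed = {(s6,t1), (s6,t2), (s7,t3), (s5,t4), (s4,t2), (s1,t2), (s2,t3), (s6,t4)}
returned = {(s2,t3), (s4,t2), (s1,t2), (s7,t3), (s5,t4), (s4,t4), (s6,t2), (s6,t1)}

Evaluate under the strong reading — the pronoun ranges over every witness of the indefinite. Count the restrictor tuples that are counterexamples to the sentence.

1

"it" takes "a textbook" as antecedent — a donkey pronoun bound across the clause boundary.
Strong reading: for every (s,t) with borrowed(s,t), returned(s,t).
Restrictor pairs: (s1,t2) ✓  (s2,t3) ✓  (s4,t2) ✓  (s5,t4) ✓  (s6,t1) ✓  (s6,t2) ✓  (s6,t4) ✗  (s7,t3) ✓
Counterexamples (restrictor pairs failing the scope): 1.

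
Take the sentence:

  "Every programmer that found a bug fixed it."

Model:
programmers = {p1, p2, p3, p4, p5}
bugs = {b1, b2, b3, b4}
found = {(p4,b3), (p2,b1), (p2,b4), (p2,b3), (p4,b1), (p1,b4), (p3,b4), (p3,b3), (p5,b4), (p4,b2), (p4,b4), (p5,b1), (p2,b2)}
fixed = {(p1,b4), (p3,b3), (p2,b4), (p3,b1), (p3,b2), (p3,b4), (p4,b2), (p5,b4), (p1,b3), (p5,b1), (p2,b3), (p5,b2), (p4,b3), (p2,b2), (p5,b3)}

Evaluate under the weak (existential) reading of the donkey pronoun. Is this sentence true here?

"it" takes "a bug" as antecedent — a donkey pronoun bound across the clause boundary.
Weak reading: every programmer p with some found-bug has at least one found-bug b such that fixed(p,b).
Per programmer: p1:✓  p2:✓  p3:✓  p4:✓  p5:✓
Every programmer in the restrictor has a witness.

True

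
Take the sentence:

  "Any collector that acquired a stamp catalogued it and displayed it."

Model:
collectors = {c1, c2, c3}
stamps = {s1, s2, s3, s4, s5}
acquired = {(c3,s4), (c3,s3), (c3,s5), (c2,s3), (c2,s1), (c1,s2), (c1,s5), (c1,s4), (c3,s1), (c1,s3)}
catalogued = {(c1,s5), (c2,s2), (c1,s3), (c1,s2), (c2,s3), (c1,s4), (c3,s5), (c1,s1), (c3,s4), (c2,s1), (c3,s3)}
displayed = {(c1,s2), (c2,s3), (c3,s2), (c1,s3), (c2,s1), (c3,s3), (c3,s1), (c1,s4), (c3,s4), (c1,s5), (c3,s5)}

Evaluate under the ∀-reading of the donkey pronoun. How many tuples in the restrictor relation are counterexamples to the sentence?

1

"it" takes "a stamp" as antecedent — a donkey pronoun bound across the clause boundary.
Strong reading: for every (c,s) with acquired(c,s), catalogued(c,s) ∧ displayed(c,s).
Restrictor pairs: (c1,s2) ✓  (c1,s3) ✓  (c1,s4) ✓  (c1,s5) ✓  (c2,s1) ✓  (c2,s3) ✓  (c3,s1) ✗  (c3,s3) ✓  (c3,s4) ✓  (c3,s5) ✓
Counterexamples (restrictor pairs failing the scope): 1.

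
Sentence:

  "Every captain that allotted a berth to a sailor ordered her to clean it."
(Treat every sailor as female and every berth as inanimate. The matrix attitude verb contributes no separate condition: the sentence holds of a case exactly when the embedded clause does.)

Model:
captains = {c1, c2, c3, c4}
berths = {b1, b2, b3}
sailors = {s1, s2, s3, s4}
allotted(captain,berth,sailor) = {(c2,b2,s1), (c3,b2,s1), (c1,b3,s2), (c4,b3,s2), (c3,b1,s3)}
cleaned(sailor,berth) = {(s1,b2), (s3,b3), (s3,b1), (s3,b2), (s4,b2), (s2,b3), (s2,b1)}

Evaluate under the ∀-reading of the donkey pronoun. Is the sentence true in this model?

"her" takes "a sailor" as antecedent and "it" takes "a berth"; both are donkey pronouns co-varying with the restrictor.
Strong reading: for every (c,b,s) with allotted(c,b,s), cleaned(s,b).
Restrictor triples: (c1,b3,s2)→cleaned(s2,b3) ✓  (c2,b2,s1)→cleaned(s1,b2) ✓  (c3,b1,s3)→cleaned(s3,b1) ✓  (c3,b2,s1)→cleaned(s1,b2) ✓  (c4,b3,s2)→cleaned(s2,b3) ✓
Every restrictor triple satisfies the scope.

True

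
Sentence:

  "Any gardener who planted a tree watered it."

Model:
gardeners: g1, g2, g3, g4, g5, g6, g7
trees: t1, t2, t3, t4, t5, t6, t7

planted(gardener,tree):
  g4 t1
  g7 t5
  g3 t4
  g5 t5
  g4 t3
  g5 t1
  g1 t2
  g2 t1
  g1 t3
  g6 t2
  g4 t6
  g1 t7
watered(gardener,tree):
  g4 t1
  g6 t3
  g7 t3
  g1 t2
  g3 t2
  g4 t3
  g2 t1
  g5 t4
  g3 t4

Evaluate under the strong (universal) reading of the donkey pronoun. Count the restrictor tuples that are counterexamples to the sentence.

7

"it" takes "a tree" as antecedent — a donkey pronoun bound across the clause boundary.
Strong reading: for every (g,t) with planted(g,t), watered(g,t).
Restrictor pairs: (g1,t2) ✓  (g1,t3) ✗  (g1,t7) ✗  (g2,t1) ✓  (g3,t4) ✓  (g4,t1) ✓  (g4,t3) ✓  (g4,t6) ✗  (g5,t1) ✗  (g5,t5) ✗  (g6,t2) ✗  (g7,t5) ✗
Counterexamples (restrictor pairs failing the scope): 7.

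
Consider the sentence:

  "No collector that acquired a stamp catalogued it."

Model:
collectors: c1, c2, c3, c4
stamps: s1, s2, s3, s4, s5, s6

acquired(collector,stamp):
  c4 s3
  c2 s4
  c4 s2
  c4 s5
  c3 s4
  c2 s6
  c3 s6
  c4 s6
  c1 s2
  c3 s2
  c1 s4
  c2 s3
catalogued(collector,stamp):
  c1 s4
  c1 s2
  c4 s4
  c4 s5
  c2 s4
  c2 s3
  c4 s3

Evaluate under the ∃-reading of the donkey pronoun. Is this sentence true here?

"it" takes "a stamp" as antecedent — a donkey pronoun bound across the clause boundary.
Truth condition: for no (c,s) with acquired(c,s) does catalogued(c,s) hold.
Restrictor pairs — does the scope hold? (c1,s2):holds  (c1,s4):holds  (c2,s3):holds  (c2,s4):holds  (c2,s6):fails  (c3,s2):fails  (c3,s4):fails  (c3,s6):fails  (c4,s2):fails  (c4,s3):holds  (c4,s5):holds  (c4,s6):fails
Scope holds for 6 pair(s), so the sentence is false.

False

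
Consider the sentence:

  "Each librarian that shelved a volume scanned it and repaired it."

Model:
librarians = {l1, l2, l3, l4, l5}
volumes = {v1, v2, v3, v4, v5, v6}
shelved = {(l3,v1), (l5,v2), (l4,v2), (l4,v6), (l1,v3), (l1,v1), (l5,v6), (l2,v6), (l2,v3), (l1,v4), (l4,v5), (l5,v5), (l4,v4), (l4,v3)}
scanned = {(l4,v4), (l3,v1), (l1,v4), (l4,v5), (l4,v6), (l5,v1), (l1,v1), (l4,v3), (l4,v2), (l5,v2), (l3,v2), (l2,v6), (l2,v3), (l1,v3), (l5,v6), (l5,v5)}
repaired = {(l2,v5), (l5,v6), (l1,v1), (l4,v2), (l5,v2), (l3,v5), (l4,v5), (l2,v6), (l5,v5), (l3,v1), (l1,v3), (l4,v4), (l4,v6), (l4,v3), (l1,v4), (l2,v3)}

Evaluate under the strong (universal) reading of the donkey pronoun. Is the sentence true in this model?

"it" takes "a volume" as antecedent — a donkey pronoun bound across the clause boundary.
Strong reading: for every (l,v) with shelved(l,v), scanned(l,v) ∧ repaired(l,v).
Restrictor pairs: (l1,v1) ✓  (l1,v3) ✓  (l1,v4) ✓  (l2,v3) ✓  (l2,v6) ✓  (l3,v1) ✓  (l4,v2) ✓  (l4,v3) ✓  (l4,v4) ✓  (l4,v5) ✓  (l4,v6) ✓  (l5,v2) ✓  (l5,v5) ✓  (l5,v6) ✓
Every restrictor pair satisfies the scope.

True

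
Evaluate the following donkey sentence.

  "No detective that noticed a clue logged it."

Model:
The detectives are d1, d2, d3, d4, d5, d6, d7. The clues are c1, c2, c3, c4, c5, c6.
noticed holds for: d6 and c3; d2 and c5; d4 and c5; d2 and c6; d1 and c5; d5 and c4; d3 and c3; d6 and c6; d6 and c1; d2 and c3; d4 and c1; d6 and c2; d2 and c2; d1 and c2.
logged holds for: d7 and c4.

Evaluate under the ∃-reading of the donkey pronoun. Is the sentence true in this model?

True

"it" takes "a clue" as antecedent — a donkey pronoun bound across the clause boundary.
Truth condition: for no (d,c) with noticed(d,c) does logged(d,c) hold.
Restrictor pairs — does the scope hold? (d1,c2):fails  (d1,c5):fails  (d2,c2):fails  (d2,c3):fails  (d2,c5):fails  (d2,c6):fails  (d3,c3):fails  (d4,c1):fails  (d4,c5):fails  (d5,c4):fails  (d6,c1):fails  (d6,c2):fails  (d6,c3):fails  (d6,c6):fails
Scope holds for no restrictor pair, so the sentence is true.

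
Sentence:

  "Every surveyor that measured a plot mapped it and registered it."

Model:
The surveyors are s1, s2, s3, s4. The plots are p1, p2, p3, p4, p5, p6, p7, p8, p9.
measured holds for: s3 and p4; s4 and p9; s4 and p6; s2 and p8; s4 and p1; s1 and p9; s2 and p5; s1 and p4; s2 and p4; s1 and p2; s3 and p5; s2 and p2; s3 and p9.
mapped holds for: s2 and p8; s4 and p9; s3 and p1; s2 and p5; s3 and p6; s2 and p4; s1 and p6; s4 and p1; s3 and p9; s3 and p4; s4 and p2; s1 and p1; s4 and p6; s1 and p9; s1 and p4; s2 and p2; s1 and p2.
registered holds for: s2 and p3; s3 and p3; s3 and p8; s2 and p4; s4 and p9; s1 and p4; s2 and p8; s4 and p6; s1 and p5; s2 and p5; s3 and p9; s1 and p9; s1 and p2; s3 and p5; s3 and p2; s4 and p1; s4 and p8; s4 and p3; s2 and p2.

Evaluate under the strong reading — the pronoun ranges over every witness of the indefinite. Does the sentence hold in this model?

"it" takes "a plot" as antecedent — a donkey pronoun bound across the clause boundary.
Strong reading: for every (s,p) with measured(s,p), mapped(s,p) ∧ registered(s,p).
Restrictor pairs: (s1,p2) ✓  (s1,p4) ✓  (s1,p9) ✓  (s2,p2) ✓  (s2,p4) ✓  (s2,p5) ✓  (s2,p8) ✓  (s3,p4) ✗  (s3,p5) ✗  (s3,p9) ✓  (s4,p1) ✓  (s4,p6) ✓  (s4,p9) ✓
Counterexample: (s3,p4) is in measured but fails the scope.

False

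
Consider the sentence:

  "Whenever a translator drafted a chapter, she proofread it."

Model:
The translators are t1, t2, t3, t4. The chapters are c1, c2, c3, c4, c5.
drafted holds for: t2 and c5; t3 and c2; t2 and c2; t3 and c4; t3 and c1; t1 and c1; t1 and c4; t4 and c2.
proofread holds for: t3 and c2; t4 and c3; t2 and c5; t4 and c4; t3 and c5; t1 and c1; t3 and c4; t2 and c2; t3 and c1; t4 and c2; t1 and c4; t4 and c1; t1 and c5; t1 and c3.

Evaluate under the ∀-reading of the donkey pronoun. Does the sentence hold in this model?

"it" takes "a chapter" as antecedent — a donkey pronoun bound across the clause boundary.
Strong reading: for every (t,c) with drafted(t,c), proofread(t,c).
Restrictor pairs: (t1,c1) ✓  (t1,c4) ✓  (t2,c2) ✓  (t2,c5) ✓  (t3,c1) ✓  (t3,c2) ✓  (t3,c4) ✓  (t4,c2) ✓
Every restrictor pair satisfies the scope.

True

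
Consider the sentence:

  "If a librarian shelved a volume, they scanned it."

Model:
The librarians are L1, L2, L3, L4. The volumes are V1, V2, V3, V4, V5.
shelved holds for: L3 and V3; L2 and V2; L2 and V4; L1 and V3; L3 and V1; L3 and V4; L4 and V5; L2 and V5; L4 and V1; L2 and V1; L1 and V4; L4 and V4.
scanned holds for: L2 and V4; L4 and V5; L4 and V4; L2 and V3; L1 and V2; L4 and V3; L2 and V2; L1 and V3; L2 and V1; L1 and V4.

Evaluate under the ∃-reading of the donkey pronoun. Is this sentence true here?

False

"it" takes "a volume" as antecedent — a donkey pronoun bound across the clause boundary.
Weak reading: every librarian l with some shelved-volume has at least one shelved-volume v such that scanned(l,v).
Per librarian: L1:✓  L2:✓  L3:✗  L4:✓
L3 has no witness among its shelved-volumes.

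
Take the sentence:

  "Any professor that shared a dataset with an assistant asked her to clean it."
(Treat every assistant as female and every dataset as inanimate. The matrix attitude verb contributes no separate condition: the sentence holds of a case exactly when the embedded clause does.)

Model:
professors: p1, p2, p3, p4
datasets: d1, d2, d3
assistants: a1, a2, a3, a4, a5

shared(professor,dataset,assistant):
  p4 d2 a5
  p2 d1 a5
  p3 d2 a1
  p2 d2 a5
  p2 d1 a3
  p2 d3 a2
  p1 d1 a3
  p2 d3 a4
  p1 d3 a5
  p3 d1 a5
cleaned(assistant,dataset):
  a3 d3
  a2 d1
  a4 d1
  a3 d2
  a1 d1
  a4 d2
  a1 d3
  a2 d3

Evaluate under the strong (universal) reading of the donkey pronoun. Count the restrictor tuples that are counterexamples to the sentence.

"her" takes "an assistant" as antecedent and "it" takes "a dataset"; both are donkey pronouns co-varying with the restrictor.
Strong reading: for every (p,d,a) with shared(p,d,a), cleaned(a,d).
Restrictor triples: (p1,d1,a3)→cleaned(a3,d1) ✗  (p1,d3,a5)→cleaned(a5,d3) ✗  (p2,d1,a3)→cleaned(a3,d1) ✗  (p2,d1,a5)→cleaned(a5,d1) ✗  (p2,d2,a5)→cleaned(a5,d2) ✗  (p2,d3,a2)→cleaned(a2,d3) ✓  (p2,d3,a4)→cleaned(a4,d3) ✗  (p3,d1,a5)→cleaned(a5,d1) ✗  (p3,d2,a1)→cleaned(a1,d2) ✗  (p4,d2,a5)→cleaned(a5,d2) ✗
Counterexamples (restrictor triples failing the scope): 9.

9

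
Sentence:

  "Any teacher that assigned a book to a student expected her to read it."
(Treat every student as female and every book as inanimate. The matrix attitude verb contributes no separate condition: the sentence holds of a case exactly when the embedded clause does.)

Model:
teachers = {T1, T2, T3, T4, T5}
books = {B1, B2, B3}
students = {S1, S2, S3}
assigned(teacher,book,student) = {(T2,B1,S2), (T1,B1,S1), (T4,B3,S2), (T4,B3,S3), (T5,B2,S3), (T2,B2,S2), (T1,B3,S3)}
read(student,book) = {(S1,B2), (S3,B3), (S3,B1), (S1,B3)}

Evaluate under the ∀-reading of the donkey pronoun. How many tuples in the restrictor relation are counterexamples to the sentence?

5

"her" takes "a student" as antecedent and "it" takes "a book"; both are donkey pronouns co-varying with the restrictor.
Strong reading: for every (t,b,s) with assigned(t,b,s), read(s,b).
Restrictor triples: (T1,B1,S1)→read(S1,B1) ✗  (T1,B3,S3)→read(S3,B3) ✓  (T2,B1,S2)→read(S2,B1) ✗  (T2,B2,S2)→read(S2,B2) ✗  (T4,B3,S2)→read(S2,B3) ✗  (T4,B3,S3)→read(S3,B3) ✓  (T5,B2,S3)→read(S3,B2) ✗
Counterexamples (restrictor triples failing the scope): 5.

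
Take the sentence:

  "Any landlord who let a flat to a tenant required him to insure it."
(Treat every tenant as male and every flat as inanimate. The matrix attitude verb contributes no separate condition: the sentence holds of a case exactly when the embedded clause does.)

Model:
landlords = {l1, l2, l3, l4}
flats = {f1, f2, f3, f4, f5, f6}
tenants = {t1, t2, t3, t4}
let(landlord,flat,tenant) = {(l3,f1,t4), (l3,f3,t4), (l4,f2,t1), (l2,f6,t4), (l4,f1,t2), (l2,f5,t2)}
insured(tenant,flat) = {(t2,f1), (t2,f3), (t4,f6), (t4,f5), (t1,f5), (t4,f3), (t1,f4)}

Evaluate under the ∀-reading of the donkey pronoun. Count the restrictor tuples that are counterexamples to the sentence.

"him" takes "a tenant" as antecedent and "it" takes "a flat"; both are donkey pronouns co-varying with the restrictor.
Strong reading: for every (l,f,t) with let(l,f,t), insured(t,f).
Restrictor triples: (l2,f5,t2)→insured(t2,f5) ✗  (l2,f6,t4)→insured(t4,f6) ✓  (l3,f1,t4)→insured(t4,f1) ✗  (l3,f3,t4)→insured(t4,f3) ✓  (l4,f1,t2)→insured(t2,f1) ✓  (l4,f2,t1)→insured(t1,f2) ✗
Counterexamples (restrictor triples failing the scope): 3.

3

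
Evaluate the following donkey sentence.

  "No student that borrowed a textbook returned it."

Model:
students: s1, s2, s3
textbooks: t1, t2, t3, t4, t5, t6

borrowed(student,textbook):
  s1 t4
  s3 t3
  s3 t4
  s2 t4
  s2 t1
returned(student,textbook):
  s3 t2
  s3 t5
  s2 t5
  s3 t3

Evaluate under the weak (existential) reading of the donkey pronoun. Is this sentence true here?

False

"it" takes "a textbook" as antecedent — a donkey pronoun bound across the clause boundary.
Truth condition: for no (s,t) with borrowed(s,t) does returned(s,t) hold.
Restrictor pairs — does the scope hold? (s1,t4):fails  (s2,t1):fails  (s2,t4):fails  (s3,t3):holds  (s3,t4):fails
Scope holds for 1 pair(s), so the sentence is false.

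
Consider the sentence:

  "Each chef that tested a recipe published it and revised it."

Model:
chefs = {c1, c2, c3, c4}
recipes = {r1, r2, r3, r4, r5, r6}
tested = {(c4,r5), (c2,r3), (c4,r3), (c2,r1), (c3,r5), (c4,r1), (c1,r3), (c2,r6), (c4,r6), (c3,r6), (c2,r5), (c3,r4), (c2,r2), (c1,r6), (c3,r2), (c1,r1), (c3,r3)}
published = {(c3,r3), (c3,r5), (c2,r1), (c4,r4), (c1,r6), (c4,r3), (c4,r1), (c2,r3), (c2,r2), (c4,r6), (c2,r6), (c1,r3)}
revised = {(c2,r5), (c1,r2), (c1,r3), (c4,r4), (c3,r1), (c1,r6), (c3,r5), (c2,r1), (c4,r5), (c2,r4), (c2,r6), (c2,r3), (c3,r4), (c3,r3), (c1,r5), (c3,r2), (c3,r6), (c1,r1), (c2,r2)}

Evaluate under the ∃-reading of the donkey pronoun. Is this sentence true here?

"it" takes "a recipe" as antecedent — a donkey pronoun bound across the clause boundary.
Weak reading: every chef c with some tested-recipe has at least one tested-recipe r such that published(c,r) ∧ revised(c,r).
Per chef: c1:✓  c2:✓  c3:✓  c4:✗
c4 has no witness among its tested-recipes.

False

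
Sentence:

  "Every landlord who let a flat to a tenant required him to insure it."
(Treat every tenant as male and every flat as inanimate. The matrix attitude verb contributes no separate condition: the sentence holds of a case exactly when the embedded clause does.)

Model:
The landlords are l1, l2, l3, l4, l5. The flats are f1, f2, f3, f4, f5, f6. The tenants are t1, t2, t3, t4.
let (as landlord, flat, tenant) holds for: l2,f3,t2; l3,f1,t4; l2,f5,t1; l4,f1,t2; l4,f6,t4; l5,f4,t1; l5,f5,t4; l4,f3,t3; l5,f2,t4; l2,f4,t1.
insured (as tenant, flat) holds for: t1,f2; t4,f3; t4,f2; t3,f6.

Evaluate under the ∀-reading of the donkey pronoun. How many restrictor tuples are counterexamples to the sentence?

"him" takes "a tenant" as antecedent and "it" takes "a flat"; both are donkey pronouns co-varying with the restrictor.
Strong reading: for every (l,f,t) with let(l,f,t), insured(t,f).
Restrictor triples: (l2,f3,t2)→insured(t2,f3) ✗  (l2,f4,t1)→insured(t1,f4) ✗  (l2,f5,t1)→insured(t1,f5) ✗  (l3,f1,t4)→insured(t4,f1) ✗  (l4,f1,t2)→insured(t2,f1) ✗  (l4,f3,t3)→insured(t3,f3) ✗  (l4,f6,t4)→insured(t4,f6) ✗  (l5,f2,t4)→insured(t4,f2) ✓  (l5,f4,t1)→insured(t1,f4) ✗  (l5,f5,t4)→insured(t4,f5) ✗
Counterexamples (restrictor triples failing the scope): 9.

9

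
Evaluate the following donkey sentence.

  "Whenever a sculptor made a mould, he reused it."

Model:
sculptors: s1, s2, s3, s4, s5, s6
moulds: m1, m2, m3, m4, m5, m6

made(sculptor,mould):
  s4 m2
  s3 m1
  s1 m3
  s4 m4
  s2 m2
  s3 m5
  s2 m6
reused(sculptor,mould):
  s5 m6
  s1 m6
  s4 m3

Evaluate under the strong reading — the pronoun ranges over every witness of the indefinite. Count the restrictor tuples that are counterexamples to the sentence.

"it" takes "a mould" as antecedent — a donkey pronoun bound across the clause boundary.
Strong reading: for every (s,m) with made(s,m), reused(s,m).
Restrictor pairs: (s1,m3) ✗  (s2,m2) ✗  (s2,m6) ✗  (s3,m1) ✗  (s3,m5) ✗  (s4,m2) ✗  (s4,m4) ✗
Counterexamples (restrictor pairs failing the scope): 7.

7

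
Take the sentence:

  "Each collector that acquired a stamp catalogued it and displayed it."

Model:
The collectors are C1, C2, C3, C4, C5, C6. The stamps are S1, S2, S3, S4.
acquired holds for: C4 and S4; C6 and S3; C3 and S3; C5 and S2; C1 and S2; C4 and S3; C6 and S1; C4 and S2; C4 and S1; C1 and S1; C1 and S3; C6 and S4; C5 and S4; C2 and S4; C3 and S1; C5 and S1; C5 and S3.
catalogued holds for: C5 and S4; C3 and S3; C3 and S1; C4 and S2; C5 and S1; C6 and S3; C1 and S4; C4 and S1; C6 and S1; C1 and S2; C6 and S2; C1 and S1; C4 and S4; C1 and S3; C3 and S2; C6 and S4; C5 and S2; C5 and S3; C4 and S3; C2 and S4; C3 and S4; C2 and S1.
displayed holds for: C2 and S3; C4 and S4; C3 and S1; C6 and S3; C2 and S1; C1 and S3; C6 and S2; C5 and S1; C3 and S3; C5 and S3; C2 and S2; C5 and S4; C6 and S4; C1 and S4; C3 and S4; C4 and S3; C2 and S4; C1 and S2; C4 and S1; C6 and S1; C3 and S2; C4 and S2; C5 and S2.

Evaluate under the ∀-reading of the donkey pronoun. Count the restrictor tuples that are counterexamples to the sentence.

1

"it" takes "a stamp" as antecedent — a donkey pronoun bound across the clause boundary.
Strong reading: for every (c,s) with acquired(c,s), catalogued(c,s) ∧ displayed(c,s).
Restrictor pairs: (C1,S1) ✗  (C1,S2) ✓  (C1,S3) ✓  (C2,S4) ✓  (C3,S1) ✓  (C3,S3) ✓  (C4,S1) ✓  (C4,S2) ✓  (C4,S3) ✓  (C4,S4) ✓  (C5,S1) ✓  (C5,S2) ✓  (C5,S3) ✓  (C5,S4) ✓  (C6,S1) ✓  (C6,S3) ✓  (C6,S4) ✓
Counterexamples (restrictor pairs failing the scope): 1.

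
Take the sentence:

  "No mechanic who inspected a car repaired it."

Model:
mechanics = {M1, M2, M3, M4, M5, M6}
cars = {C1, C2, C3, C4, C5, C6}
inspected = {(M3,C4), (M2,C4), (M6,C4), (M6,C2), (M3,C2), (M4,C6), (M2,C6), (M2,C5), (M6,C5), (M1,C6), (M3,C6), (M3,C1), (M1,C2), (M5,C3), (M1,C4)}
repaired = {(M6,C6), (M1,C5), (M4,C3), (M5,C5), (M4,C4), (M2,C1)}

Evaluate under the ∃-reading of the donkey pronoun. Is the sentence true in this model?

True

"it" takes "a car" as antecedent — a donkey pronoun bound across the clause boundary.
Truth condition: for no (m,c) with inspected(m,c) does repaired(m,c) hold.
Restrictor pairs — does the scope hold? (M1,C2):fails  (M1,C4):fails  (M1,C6):fails  (M2,C4):fails  (M2,C5):fails  (M2,C6):fails  (M3,C1):fails  (M3,C2):fails  (M3,C4):fails  (M3,C6):fails  (M4,C6):fails  (M5,C3):fails  (M6,C2):fails  (M6,C4):fails  (M6,C5):fails
Scope holds for no restrictor pair, so the sentence is true.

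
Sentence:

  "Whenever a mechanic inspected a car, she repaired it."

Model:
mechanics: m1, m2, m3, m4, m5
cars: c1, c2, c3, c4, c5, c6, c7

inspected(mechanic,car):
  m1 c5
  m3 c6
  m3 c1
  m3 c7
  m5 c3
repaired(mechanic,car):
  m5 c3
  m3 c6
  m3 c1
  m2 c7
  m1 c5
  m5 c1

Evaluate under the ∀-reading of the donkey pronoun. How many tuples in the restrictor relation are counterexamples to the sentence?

"it" takes "a car" as antecedent — a donkey pronoun bound across the clause boundary.
Strong reading: for every (m,c) with inspected(m,c), repaired(m,c).
Restrictor pairs: (m1,c5) ✓  (m3,c1) ✓  (m3,c6) ✓  (m3,c7) ✗  (m5,c3) ✓
Counterexamples (restrictor pairs failing the scope): 1.

1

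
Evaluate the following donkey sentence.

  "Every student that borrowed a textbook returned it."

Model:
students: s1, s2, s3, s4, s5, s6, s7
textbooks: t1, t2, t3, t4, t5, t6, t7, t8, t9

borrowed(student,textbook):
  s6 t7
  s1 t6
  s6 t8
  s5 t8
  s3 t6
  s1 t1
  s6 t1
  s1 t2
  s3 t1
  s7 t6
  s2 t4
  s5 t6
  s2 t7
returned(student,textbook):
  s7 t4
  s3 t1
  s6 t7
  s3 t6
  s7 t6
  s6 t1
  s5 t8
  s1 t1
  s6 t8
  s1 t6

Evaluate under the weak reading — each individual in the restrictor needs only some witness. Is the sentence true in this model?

False

"it" takes "a textbook" as antecedent — a donkey pronoun bound across the clause boundary.
Weak reading: every student s with some borrowed-textbook has at least one borrowed-textbook t such that returned(s,t).
Per student: s1:✓  s2:✗  s3:✓  s5:✓  s6:✓  s7:✓
s2 has no witness among its borrowed-textbooks.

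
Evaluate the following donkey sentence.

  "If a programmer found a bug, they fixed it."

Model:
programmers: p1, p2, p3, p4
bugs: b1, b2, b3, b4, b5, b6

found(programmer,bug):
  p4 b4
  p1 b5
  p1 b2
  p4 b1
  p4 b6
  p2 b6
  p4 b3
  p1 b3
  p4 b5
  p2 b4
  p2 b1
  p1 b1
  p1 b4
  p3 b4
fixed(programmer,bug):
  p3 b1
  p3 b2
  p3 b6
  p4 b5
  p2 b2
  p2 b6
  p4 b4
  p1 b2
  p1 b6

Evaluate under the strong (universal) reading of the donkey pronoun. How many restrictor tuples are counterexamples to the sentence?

10

"it" takes "a bug" as antecedent — a donkey pronoun bound across the clause boundary.
Strong reading: for every (p,b) with found(p,b), fixed(p,b).
Restrictor pairs: (p1,b1) ✗  (p1,b2) ✓  (p1,b3) ✗  (p1,b4) ✗  (p1,b5) ✗  (p2,b1) ✗  (p2,b4) ✗  (p2,b6) ✓  (p3,b4) ✗  (p4,b1) ✗  (p4,b3) ✗  (p4,b4) ✓  (p4,b5) ✓  (p4,b6) ✗
Counterexamples (restrictor pairs failing the scope): 10.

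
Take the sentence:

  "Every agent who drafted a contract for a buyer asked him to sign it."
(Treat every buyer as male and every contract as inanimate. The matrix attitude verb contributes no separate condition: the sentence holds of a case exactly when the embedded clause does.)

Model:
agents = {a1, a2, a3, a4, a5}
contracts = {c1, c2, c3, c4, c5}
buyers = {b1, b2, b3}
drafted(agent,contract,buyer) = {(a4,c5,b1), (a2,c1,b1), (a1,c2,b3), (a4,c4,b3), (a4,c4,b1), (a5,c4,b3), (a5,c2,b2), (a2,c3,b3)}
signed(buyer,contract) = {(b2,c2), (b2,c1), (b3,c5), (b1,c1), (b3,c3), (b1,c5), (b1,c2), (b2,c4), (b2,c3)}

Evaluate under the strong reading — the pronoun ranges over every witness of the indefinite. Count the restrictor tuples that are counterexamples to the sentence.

4

"him" takes "a buyer" as antecedent and "it" takes "a contract"; both are donkey pronouns co-varying with the restrictor.
Strong reading: for every (a,c,b) with drafted(a,c,b), signed(b,c).
Restrictor triples: (a1,c2,b3)→signed(b3,c2) ✗  (a2,c1,b1)→signed(b1,c1) ✓  (a2,c3,b3)→signed(b3,c3) ✓  (a4,c4,b1)→signed(b1,c4) ✗  (a4,c4,b3)→signed(b3,c4) ✗  (a4,c5,b1)→signed(b1,c5) ✓  (a5,c2,b2)→signed(b2,c2) ✓  (a5,c4,b3)→signed(b3,c4) ✗
Counterexamples (restrictor triples failing the scope): 4.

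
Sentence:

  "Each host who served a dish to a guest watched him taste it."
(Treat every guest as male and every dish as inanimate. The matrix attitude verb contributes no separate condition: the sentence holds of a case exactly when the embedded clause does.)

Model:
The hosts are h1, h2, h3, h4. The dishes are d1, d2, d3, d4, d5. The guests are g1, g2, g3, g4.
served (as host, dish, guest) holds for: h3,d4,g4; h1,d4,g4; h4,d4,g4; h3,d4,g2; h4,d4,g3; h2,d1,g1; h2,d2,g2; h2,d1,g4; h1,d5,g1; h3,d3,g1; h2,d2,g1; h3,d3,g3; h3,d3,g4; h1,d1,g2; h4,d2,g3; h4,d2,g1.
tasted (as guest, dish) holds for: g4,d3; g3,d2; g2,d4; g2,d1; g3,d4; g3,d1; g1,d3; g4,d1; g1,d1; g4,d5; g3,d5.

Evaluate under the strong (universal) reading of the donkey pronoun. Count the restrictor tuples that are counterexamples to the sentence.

"him" takes "a guest" as antecedent and "it" takes "a dish"; both are donkey pronouns co-varying with the restrictor.
Strong reading: for every (h,d,g) with served(h,d,g), tasted(g,d).
Restrictor triples: (h1,d1,g2)→tasted(g2,d1) ✓  (h1,d4,g4)→tasted(g4,d4) ✗  (h1,d5,g1)→tasted(g1,d5) ✗  (h2,d1,g1)→tasted(g1,d1) ✓  (h2,d1,g4)→tasted(g4,d1) ✓  (h2,d2,g1)→tasted(g1,d2) ✗  (h2,d2,g2)→tasted(g2,d2) ✗  (h3,d3,g1)→tasted(g1,d3) ✓  (h3,d3,g3)→tasted(g3,d3) ✗  (h3,d3,g4)→tasted(g4,d3) ✓  (h3,d4,g2)→tasted(g2,d4) ✓  (h3,d4,g4)→tasted(g4,d4) ✗  (h4,d2,g1)→tasted(g1,d2) ✗  (h4,d2,g3)→tasted(g3,d2) ✓  (h4,d4,g3)→tasted(g3,d4) ✓  (h4,d4,g4)→tasted(g4,d4) ✗
Counterexamples (restrictor triples failing the scope): 8.

8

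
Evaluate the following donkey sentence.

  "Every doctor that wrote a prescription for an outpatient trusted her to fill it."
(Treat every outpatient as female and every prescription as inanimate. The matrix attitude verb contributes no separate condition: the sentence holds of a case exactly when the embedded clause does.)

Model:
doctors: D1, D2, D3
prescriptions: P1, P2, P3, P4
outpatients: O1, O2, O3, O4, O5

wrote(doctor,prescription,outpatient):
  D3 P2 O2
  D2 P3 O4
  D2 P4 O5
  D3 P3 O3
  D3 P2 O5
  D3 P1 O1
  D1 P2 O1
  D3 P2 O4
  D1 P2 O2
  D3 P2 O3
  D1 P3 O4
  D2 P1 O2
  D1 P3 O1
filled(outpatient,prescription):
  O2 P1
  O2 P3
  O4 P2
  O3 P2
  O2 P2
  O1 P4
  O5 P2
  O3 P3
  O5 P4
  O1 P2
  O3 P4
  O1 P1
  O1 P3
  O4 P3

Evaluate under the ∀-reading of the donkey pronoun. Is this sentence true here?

"her" takes "an outpatient" as antecedent and "it" takes "a prescription"; both are donkey pronouns co-varying with the restrictor.
Strong reading: for every (d,p,o) with wrote(d,p,o), filled(o,p).
Restrictor triples: (D1,P2,O1)→filled(O1,P2) ✓  (D1,P2,O2)→filled(O2,P2) ✓  (D1,P3,O1)→filled(O1,P3) ✓  (D1,P3,O4)→filled(O4,P3) ✓  (D2,P1,O2)→filled(O2,P1) ✓  (D2,P3,O4)→filled(O4,P3) ✓  (D2,P4,O5)→filled(O5,P4) ✓  (D3,P1,O1)→filled(O1,P1) ✓  (D3,P2,O2)→filled(O2,P2) ✓  (D3,P2,O3)→filled(O3,P2) ✓  (D3,P2,O4)→filled(O4,P2) ✓  (D3,P2,O5)→filled(O5,P2) ✓  (D3,P3,O3)→filled(O3,P3) ✓
Every restrictor triple satisfies the scope.

True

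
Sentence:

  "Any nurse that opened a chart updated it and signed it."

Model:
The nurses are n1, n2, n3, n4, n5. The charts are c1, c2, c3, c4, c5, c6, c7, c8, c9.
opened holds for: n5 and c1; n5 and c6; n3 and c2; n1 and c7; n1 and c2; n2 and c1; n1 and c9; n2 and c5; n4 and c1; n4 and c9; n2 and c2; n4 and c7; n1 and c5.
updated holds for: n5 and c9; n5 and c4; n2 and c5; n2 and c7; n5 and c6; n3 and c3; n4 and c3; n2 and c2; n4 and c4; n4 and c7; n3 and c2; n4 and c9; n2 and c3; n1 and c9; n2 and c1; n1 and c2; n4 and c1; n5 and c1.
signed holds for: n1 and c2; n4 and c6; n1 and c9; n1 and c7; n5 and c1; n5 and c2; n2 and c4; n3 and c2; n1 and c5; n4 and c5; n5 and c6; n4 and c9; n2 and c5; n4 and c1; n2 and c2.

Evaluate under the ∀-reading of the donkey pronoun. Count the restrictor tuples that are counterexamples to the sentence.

"it" takes "a chart" as antecedent — a donkey pronoun bound across the clause boundary.
Strong reading: for every (n,c) with opened(n,c), updated(n,c) ∧ signed(n,c).
Restrictor pairs: (n1,c2) ✓  (n1,c5) ✗  (n1,c7) ✗  (n1,c9) ✓  (n2,c1) ✗  (n2,c2) ✓  (n2,c5) ✓  (n3,c2) ✓  (n4,c1) ✓  (n4,c7) ✗  (n4,c9) ✓  (n5,c1) ✓  (n5,c6) ✓
Counterexamples (restrictor pairs failing the scope): 4.

4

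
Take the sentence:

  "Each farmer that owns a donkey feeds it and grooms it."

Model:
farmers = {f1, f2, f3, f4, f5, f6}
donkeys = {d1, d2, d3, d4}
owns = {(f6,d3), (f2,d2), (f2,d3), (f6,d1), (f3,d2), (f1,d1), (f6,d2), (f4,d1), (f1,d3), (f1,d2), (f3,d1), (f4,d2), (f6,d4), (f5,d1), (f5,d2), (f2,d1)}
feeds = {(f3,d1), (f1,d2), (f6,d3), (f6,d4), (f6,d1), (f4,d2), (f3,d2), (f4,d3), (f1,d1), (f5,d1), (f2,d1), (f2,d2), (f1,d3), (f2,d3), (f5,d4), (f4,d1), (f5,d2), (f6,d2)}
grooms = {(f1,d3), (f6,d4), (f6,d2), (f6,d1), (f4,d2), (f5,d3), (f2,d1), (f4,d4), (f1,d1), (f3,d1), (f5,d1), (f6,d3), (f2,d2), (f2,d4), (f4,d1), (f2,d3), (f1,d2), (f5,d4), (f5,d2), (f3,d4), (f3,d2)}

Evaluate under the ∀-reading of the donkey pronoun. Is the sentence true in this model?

True

"it" takes "a donkey" as antecedent — a donkey pronoun bound across the clause boundary.
Strong reading: for every (f,d) with owns(f,d), feeds(f,d) ∧ grooms(f,d).
Restrictor pairs: (f1,d1) ✓  (f1,d2) ✓  (f1,d3) ✓  (f2,d1) ✓  (f2,d2) ✓  (f2,d3) ✓  (f3,d1) ✓  (f3,d2) ✓  (f4,d1) ✓  (f4,d2) ✓  (f5,d1) ✓  (f5,d2) ✓  (f6,d1) ✓  (f6,d2) ✓  (f6,d3) ✓  (f6,d4) ✓
Every restrictor pair satisfies the scope.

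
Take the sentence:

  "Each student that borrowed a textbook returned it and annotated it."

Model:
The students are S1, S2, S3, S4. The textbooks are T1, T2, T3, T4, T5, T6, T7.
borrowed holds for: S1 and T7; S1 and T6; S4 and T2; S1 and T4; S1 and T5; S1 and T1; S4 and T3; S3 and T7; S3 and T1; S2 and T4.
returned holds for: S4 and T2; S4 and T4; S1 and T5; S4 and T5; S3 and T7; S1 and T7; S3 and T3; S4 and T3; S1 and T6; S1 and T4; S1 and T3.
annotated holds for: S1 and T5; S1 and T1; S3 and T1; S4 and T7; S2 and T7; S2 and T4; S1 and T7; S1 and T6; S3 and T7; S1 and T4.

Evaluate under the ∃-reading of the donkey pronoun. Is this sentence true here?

"it" takes "a textbook" as antecedent — a donkey pronoun bound across the clause boundary.
Weak reading: every student s with some borrowed-textbook has at least one borrowed-textbook t such that returned(s,t) ∧ annotated(s,t).
Per student: S1:✓  S2:✗  S3:✓  S4:✗
S2 has no witness among its borrowed-textbooks.

False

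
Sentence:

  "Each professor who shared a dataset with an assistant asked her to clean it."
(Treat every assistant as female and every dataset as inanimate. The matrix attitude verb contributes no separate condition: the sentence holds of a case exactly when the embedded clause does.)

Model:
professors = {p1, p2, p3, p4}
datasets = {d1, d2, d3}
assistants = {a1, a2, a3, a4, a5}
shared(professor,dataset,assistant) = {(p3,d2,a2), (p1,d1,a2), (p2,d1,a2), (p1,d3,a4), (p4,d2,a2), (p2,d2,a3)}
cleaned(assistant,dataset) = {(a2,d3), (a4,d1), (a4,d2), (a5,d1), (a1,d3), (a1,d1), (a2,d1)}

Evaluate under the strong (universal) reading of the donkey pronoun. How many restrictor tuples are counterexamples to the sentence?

4

"her" takes "an assistant" as antecedent and "it" takes "a dataset"; both are donkey pronouns co-varying with the restrictor.
Strong reading: for every (p,d,a) with shared(p,d,a), cleaned(a,d).
Restrictor triples: (p1,d1,a2)→cleaned(a2,d1) ✓  (p1,d3,a4)→cleaned(a4,d3) ✗  (p2,d1,a2)→cleaned(a2,d1) ✓  (p2,d2,a3)→cleaned(a3,d2) ✗  (p3,d2,a2)→cleaned(a2,d2) ✗  (p4,d2,a2)→cleaned(a2,d2) ✗
Counterexamples (restrictor triples failing the scope): 4.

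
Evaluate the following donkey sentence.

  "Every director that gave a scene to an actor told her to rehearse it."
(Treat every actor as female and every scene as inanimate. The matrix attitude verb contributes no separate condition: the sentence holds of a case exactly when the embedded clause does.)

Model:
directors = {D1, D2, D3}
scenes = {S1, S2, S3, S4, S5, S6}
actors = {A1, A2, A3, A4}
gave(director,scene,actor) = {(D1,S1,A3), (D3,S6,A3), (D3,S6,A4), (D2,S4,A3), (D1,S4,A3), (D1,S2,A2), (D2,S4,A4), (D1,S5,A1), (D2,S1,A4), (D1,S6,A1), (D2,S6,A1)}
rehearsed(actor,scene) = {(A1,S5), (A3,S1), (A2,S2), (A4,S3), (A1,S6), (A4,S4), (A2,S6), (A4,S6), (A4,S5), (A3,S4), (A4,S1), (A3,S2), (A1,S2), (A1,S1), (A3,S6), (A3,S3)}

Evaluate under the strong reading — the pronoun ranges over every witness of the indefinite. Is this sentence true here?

"her" takes "an actor" as antecedent and "it" takes "a scene"; both are donkey pronouns co-varying with the restrictor.
Strong reading: for every (d,s,a) with gave(d,s,a), rehearsed(a,s).
Restrictor triples: (D1,S1,A3)→rehearsed(A3,S1) ✓  (D1,S2,A2)→rehearsed(A2,S2) ✓  (D1,S4,A3)→rehearsed(A3,S4) ✓  (D1,S5,A1)→rehearsed(A1,S5) ✓  (D1,S6,A1)→rehearsed(A1,S6) ✓  (D2,S1,A4)→rehearsed(A4,S1) ✓  (D2,S4,A3)→rehearsed(A3,S4) ✓  (D2,S4,A4)→rehearsed(A4,S4) ✓  (D2,S6,A1)→rehearsed(A1,S6) ✓  (D3,S6,A3)→rehearsed(A3,S6) ✓  (D3,S6,A4)→rehearsed(A4,S6) ✓
Every restrictor triple satisfies the scope.

True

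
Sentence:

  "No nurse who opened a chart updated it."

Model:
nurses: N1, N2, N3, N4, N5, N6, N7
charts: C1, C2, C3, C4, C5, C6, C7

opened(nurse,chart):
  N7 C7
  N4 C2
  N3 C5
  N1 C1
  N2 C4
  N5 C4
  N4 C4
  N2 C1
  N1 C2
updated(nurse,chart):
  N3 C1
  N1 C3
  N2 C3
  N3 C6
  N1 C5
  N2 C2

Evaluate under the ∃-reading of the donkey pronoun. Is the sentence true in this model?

True

"it" takes "a chart" as antecedent — a donkey pronoun bound across the clause boundary.
Truth condition: for no (n,c) with opened(n,c) does updated(n,c) hold.
Restrictor pairs — does the scope hold? (N1,C1):fails  (N1,C2):fails  (N2,C1):fails  (N2,C4):fails  (N3,C5):fails  (N4,C2):fails  (N4,C4):fails  (N5,C4):fails  (N7,C7):fails
Scope holds for no restrictor pair, so the sentence is true.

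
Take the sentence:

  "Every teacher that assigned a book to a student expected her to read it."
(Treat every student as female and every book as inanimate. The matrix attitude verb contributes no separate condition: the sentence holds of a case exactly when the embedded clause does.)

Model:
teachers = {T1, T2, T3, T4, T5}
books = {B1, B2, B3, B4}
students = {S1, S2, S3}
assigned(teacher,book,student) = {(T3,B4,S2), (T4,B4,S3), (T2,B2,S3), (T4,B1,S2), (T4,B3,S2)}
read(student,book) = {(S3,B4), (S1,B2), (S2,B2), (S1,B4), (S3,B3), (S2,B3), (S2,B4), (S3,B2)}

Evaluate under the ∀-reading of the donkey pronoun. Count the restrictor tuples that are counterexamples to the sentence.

"her" takes "a student" as antecedent and "it" takes "a book"; both are donkey pronouns co-varying with the restrictor.
Strong reading: for every (t,b,s) with assigned(t,b,s), read(s,b).
Restrictor triples: (T2,B2,S3)→read(S3,B2) ✓  (T3,B4,S2)→read(S2,B4) ✓  (T4,B1,S2)→read(S2,B1) ✗  (T4,B3,S2)→read(S2,B3) ✓  (T4,B4,S3)→read(S3,B4) ✓
Counterexamples (restrictor triples failing the scope): 1.

1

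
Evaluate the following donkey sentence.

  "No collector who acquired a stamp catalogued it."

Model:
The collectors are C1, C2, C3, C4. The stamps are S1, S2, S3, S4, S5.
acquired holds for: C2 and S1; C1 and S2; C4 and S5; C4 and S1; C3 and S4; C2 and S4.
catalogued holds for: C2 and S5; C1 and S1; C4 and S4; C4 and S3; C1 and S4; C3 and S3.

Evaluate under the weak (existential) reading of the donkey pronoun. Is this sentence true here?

True

"it" takes "a stamp" as antecedent — a donkey pronoun bound across the clause boundary.
Truth condition: for no (c,s) with acquired(c,s) does catalogued(c,s) hold.
Restrictor pairs — does the scope hold? (C1,S2):fails  (C2,S1):fails  (C2,S4):fails  (C3,S4):fails  (C4,S1):fails  (C4,S5):fails
Scope holds for no restrictor pair, so the sentence is true.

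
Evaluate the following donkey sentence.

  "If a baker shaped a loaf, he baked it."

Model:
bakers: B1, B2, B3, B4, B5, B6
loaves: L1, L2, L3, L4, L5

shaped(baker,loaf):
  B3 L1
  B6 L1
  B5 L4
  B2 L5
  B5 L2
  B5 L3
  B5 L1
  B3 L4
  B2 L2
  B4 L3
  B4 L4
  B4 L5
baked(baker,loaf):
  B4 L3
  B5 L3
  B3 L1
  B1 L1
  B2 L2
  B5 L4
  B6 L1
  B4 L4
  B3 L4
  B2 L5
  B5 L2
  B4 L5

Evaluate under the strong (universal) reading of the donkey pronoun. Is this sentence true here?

False

"it" takes "a loaf" as antecedent — a donkey pronoun bound across the clause boundary.
Strong reading: for every (b,l) with shaped(b,l), baked(b,l).
Restrictor pairs: (B2,L2) ✓  (B2,L5) ✓  (B3,L1) ✓  (B3,L4) ✓  (B4,L3) ✓  (B4,L4) ✓  (B4,L5) ✓  (B5,L1) ✗  (B5,L2) ✓  (B5,L3) ✓  (B5,L4) ✓  (B6,L1) ✓
Counterexample: (B5,L1) is in shaped but fails the scope.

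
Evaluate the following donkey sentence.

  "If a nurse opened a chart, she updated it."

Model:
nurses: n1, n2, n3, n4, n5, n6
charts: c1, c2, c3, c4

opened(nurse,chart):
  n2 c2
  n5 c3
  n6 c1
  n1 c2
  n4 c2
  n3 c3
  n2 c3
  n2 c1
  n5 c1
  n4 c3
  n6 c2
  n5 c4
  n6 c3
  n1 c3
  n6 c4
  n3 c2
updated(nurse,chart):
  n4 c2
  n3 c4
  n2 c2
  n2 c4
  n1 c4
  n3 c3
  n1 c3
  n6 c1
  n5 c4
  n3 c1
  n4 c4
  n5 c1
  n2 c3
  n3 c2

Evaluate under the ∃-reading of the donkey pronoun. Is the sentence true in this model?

"it" takes "a chart" as antecedent — a donkey pronoun bound across the clause boundary.
Weak reading: every nurse n with some opened-chart has at least one opened-chart c such that updated(n,c).
Per nurse: n1:✓  n2:✓  n3:✓  n4:✓  n5:✓  n6:✓
Every nurse in the restrictor has a witness.

True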